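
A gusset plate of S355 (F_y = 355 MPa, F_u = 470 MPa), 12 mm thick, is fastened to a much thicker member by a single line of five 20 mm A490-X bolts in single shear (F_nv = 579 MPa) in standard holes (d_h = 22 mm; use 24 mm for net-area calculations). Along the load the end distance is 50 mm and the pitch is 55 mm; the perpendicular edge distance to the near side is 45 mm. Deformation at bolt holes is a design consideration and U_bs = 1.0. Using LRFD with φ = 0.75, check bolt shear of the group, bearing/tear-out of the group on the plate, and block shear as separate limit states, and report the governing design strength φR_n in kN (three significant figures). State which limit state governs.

551 kN (block shear governs)

Bolt shear: A_b = π·20²/4 = 314.2 mm²; R_n = 579 × 314.2 × 5 × 1 / 1000 = 909.5 kN → 0.75 × 909.5 = 682 kN.
Bearing: edge l_c = 39, r_n = 264 kN; interior l_c = 33, r_n = 223.3 kN; R_n = 264 + 4·223.3 = 1157 kN → 868 kN.
Block shear: A_gv = 3240, A_nv = 1944, A_nt = 396 mm²; R_n = min(0.6F_uA_nv, 0.6F_yA_gv) + U_bs·F_u·A_nt = 734.3 kN → 551 kN.
Block shear governs: 551 kN.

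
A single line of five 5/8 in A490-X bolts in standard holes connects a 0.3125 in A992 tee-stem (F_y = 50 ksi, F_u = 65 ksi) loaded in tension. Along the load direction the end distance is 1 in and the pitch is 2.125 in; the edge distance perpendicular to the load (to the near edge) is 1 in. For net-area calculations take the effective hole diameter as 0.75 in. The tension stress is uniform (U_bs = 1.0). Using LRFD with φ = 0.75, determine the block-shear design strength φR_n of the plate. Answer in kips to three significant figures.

65.5 kips

Shear plane L_v = 1 + 4·2.125 = 9.5 in; A_gv = 9.5 × 0.3125 = 2.969 in².
A_nv = (9.5 − 4.5·0.75) × 0.3125 = 1.914 in².
A_nt = (1 − 0.5·0.75) × 0.3125 = 0.1953 in².
0.6 F_u A_nv = 74.65 kips; 0.6 F_y A_gv = 89.06 kips → shear rupture governs the shear term.
R_n = 74.65 + 1.0 × 65 × 0.1953 = 87.34 kips.
Design strength φR_n = 0.75 × 87.34 = 65.5 kips.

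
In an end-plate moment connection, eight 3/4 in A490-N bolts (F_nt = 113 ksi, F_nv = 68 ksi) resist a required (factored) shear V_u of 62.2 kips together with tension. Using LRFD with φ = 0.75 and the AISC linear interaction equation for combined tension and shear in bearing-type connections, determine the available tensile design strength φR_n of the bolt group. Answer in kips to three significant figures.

286 kips

A_b = π·0.75²/4 = 0.4418 in²; f_rv = 62.2 / (8 × 0.4418) = 17.6 ksi.
F'_nt = 1.3 F_nt − (F_nt / φF_nv) f_rv = 1.3·113 − (113/(0.75·68))·17.6 = 107.9 ksi, capped at F_nt → F'_nt = 107.9 ksi.
R_n = F'_nt · A_b · n = 107.9 × 0.4418 × 8 = 381.4 kips.
Design strength φR_n = 0.75 × 381.4 = 286 kips.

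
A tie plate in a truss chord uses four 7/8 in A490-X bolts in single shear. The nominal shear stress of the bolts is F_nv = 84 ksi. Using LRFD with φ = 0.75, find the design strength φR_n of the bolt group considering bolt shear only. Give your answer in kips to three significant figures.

152 kips

A_b = π × 0.875² / 4 = 0.6013 in².
R_n = F_nv · A_b · n · n_s = 84 × 0.6013 × 4 × 1 = 202 kips.
Design strength φR_n = 0.75 × 202 = 152 kips.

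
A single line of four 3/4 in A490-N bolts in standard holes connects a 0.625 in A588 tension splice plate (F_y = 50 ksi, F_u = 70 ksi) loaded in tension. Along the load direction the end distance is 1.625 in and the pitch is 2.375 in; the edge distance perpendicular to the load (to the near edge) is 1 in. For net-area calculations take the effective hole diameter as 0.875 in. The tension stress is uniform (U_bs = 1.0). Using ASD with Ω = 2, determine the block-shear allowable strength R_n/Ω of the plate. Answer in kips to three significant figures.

87 kips

Shear plane L_v = 1.625 + 3·2.375 = 8.75 in; A_gv = 8.75 × 0.625 = 5.469 in².
A_nv = (8.75 − 3.5·0.875) × 0.625 = 3.555 in².
A_nt = (1 − 0.5·0.875) × 0.625 = 0.3516 in².
0.6 F_u A_nv = 149.3 kips; 0.6 F_y A_gv = 164.1 kips → shear rupture governs the shear term.
R_n = 149.3 + 1.0 × 70 × 0.3516 = 173.9 kips.
Allowable strength R_n/Ω = 173.9 / 2 = 87 kips.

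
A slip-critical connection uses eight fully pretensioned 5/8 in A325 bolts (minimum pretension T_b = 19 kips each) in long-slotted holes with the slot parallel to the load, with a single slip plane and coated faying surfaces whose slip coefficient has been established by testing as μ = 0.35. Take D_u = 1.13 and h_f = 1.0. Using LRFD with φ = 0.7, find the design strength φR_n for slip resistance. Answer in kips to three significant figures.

42.1 kips

R_n = μ · D_u · h_f · T_b · n_s · n_b = 0.35 × 1.13 × 1.0 × 19 × 1 × 8 = 60.12 kips.
Design strength φR_n = 0.7 × 60.12 = 42.1 kips.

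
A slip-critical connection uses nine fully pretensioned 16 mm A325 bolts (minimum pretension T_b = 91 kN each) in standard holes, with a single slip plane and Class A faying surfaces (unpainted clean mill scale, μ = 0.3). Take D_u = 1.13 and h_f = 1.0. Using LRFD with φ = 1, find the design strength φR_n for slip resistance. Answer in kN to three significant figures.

278 kN

R_n = μ · D_u · h_f · T_b · n_s · n_b = 0.3 × 1.13 × 1.0 × 91 × 1 × 9 = 277.6 kN.
Design strength φR_n = 1 × 277.6 = 278 kN.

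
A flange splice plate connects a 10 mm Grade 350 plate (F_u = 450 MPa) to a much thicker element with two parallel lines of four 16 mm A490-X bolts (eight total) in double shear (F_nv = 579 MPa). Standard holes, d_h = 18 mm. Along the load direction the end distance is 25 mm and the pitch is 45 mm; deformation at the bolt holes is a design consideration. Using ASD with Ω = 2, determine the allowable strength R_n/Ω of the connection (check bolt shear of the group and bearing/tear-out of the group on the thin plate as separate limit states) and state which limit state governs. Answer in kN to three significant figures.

Bolt shear: A_b = π·16²/4 = 201.1 mm²; R_n = 579 × 201.1 × 8 × 2 / 1000 = 1863 kN → 1863 / 2 = 931 kN.
Bearing (1.2 l_c t F_u ≤ 2.4 d t F_u): upper limit = 2.4·16·10·450 / 1000 = 172.8 kN.
  Edge l_c = 25 − 18/2 = 16 → r_n = 86.4 kN; interior l_c = 45 − 18 = 27 → r_n = 145.8 kN.
  R_n,bearing = 2·86.4 + 6·145.8 = 1048 kN → 1048 / 2 = 524 kN.
Bearing governs: 524 kN.

524 kN (bearing governs)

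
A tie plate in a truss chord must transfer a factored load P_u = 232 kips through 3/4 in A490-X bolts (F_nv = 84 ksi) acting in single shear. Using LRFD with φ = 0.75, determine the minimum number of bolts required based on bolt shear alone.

A_b = π·0.75²/4 = 0.4418 in².
Per-bolt design strength φR_n = 0.75 × 84 × 0.4418 × 1 = 27.83 kips.
n ≥ 232 / 27.83 = 8.336 → use 9 bolts.

9 bolts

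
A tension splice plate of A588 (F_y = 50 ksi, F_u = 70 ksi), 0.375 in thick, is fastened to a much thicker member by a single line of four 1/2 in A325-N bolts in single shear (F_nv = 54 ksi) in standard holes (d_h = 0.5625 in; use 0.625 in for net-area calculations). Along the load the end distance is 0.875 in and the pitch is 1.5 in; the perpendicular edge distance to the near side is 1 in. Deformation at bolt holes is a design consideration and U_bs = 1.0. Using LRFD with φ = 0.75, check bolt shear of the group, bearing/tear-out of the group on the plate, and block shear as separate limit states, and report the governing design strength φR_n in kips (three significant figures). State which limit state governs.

Bolt shear: A_b = π·0.5²/4 = 0.1963 in²; R_n = 54 × 0.1963 × 4 × 1 = 42.41 kips → 0.75 × 42.41 = 31.8 kips.
Bearing: edge l_c = 0.5938, r_n = 18.7 kips; interior l_c = 0.9375, r_n = 29.53 kips; R_n = 18.7 + 3·29.53 = 107.3 kips → 80.5 kips.
Block shear: A_gv = 2.016, A_nv = 1.195, A_nt = 0.2578 in²; R_n = min(0.6F_uA_nv, 0.6F_yA_gv) + U_bs·F_u·A_nt = 68.25 kips → 51.2 kips.
Bolt shear governs: 31.8 kips.

31.8 kips (bolt shear governs)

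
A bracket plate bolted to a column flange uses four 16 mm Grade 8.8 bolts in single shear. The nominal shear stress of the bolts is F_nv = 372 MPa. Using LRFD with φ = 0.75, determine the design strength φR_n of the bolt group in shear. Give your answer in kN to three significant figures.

A_b = π × 16² / 4 = 201.1 mm².
R_n = F_nv · A_b · n · n_s = 372 × 201.1 × 4 × 1 / 1000 = 299.2 kN.
Design strength φR_n = 0.75 × 299.2 = 224 kN.

224 kN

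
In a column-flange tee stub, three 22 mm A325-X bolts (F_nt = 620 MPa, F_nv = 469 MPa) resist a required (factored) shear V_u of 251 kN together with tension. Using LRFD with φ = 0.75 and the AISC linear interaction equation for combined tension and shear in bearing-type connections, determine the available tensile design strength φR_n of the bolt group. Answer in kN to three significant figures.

358 kN

A_b = π·22²/4 = 380.1 mm²; f_rv = 251 × 1000 / (3 × 380.1) = 220.1 MPa.
F'_nt = 1.3 F_nt − (F_nt / φF_nv) f_rv = 1.3·620 − (620/(0.75·469))·220.1 = 418.1 MPa, capped at F_nt → F'_nt = 418.1 MPa.
R_n = F'_nt · A_b · n = 418.1 × 380.1 × 3 / 1000 = 476.7 kN.
Design strength φR_n = 0.75 × 476.7 = 358 kN.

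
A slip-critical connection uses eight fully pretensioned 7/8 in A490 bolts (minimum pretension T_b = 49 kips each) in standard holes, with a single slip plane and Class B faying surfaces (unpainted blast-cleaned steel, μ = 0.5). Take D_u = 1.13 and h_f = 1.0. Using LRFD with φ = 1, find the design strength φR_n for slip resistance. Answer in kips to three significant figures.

221 kips

R_n = μ · D_u · h_f · T_b · n_s · n_b = 0.5 × 1.13 × 1.0 × 49 × 1 × 8 = 221.5 kips.
Design strength φR_n = 1 × 221.5 = 221 kips.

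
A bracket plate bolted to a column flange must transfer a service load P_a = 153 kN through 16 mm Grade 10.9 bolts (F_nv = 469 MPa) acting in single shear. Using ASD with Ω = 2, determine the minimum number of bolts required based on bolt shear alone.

A_b = π·16²/4 = 201.1 mm².
Per-bolt allowable strength R_n/Ω = 469 × 201.1 × 1 / 1000 / 2 = 47.15 kN.
n ≥ 153 / 47.15 = 3.245 → use 4 bolts.

4 bolts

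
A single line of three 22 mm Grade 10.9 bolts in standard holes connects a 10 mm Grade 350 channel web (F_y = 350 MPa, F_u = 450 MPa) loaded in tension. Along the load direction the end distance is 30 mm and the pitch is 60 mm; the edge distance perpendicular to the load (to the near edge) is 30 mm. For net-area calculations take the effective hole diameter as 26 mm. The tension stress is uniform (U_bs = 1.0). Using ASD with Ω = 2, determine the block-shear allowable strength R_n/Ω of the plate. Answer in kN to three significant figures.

Shear plane L_v = 30 + 2·60 = 150 mm; A_gv = 150 × 10 = 1500 mm².
A_nv = (150 − 2.5·26) × 10 = 850 mm².
A_nt = (30 − 0.5·26) × 10 = 170 mm².
0.6 F_u A_nv = 229.5 kN; 0.6 F_y A_gv = 315 kN → shear rupture governs the shear term.
R_n = 229.5 + 1.0 × 450 × 170 / 1000 = 306 kN.
Allowable strength R_n/Ω = 306 / 2 = 153 kN.

153 kN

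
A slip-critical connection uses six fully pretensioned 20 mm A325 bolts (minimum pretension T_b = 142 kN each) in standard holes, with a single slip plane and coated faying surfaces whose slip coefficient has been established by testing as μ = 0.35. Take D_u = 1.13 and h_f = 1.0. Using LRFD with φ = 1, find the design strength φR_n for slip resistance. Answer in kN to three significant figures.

R_n = μ · D_u · h_f · T_b · n_s · n_b = 0.35 × 1.13 × 1.0 × 142 × 1 × 6 = 337 kN.
Design strength φR_n = 1 × 337 = 337 kN.

337 kN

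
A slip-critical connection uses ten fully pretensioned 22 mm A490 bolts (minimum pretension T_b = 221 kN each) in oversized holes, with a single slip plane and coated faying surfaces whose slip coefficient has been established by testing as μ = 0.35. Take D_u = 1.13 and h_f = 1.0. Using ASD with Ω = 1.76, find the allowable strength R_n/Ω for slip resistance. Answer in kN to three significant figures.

R_n = μ · D_u · h_f · T_b · n_s · n_b = 0.35 × 1.13 × 1.0 × 221 × 1 × 10 = 874.1 kN.
Allowable strength R_n/Ω = 874.1 / 1.76 = 497 kN.

497 kN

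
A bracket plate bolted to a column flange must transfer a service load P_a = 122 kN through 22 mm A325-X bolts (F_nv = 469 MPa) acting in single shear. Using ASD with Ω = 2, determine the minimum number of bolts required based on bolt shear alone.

A_b = π·22²/4 = 380.1 mm².
Per-bolt allowable strength R_n/Ω = 469 × 380.1 × 1 / 1000 / 2 = 89.14 kN.
n ≥ 122 / 89.14 = 1.369 → use 2 bolts.

2 bolts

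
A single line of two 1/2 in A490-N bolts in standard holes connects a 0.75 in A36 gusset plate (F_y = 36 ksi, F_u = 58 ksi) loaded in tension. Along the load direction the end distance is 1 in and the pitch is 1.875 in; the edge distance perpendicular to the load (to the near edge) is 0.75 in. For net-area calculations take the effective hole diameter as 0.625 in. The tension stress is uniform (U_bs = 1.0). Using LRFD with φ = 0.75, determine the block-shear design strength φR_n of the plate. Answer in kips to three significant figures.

Shear plane L_v = 1 + 1·1.875 = 2.875 in; A_gv = 2.875 × 0.75 = 2.156 in².
A_nv = (2.875 − 1.5·0.625) × 0.75 = 1.453 in².
A_nt = (0.75 − 0.5·0.625) × 0.75 = 0.3281 in².
0.6 F_u A_nv = 50.57 kips; 0.6 F_y A_gv = 46.57 kips → shear yielding governs the shear term.
R_n = 46.57 + 1.0 × 58 × 0.3281 = 65.61 kips.
Design strength φR_n = 0.75 × 65.61 = 49.2 kips.

49.2 kips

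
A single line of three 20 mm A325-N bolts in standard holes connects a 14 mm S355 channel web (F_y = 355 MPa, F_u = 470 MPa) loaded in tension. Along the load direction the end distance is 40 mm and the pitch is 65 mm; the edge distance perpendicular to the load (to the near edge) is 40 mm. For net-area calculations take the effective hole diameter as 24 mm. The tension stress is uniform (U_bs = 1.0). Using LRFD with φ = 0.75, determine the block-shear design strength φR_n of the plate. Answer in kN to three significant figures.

Shear plane L_v = 40 + 2·65 = 170 mm; A_gv = 170 × 14 = 2380 mm².
A_nv = (170 − 2.5·24) × 14 = 1540 mm².
A_nt = (40 − 0.5·24) × 14 = 392 mm².
0.6 F_u A_nv = 434.3 kN; 0.6 F_y A_gv = 506.9 kN → shear rupture governs the shear term.
R_n = 434.3 + 1.0 × 470 × 392 / 1000 = 618.5 kN.
Design strength φR_n = 0.75 × 618.5 = 464 kN.

464 kN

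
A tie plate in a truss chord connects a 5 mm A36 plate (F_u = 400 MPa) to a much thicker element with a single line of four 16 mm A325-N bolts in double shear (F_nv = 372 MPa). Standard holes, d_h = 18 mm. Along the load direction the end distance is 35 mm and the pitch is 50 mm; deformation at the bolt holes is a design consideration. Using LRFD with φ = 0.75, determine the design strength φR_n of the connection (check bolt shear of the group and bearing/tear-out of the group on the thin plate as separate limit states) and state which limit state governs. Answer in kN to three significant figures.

Bolt shear: A_b = π·16²/4 = 201.1 mm²; R_n = 372 × 201.1 × 4 × 2 / 1000 = 598.4 kN → 0.75 × 598.4 = 449 kN.
Bearing (1.2 l_c t F_u ≤ 2.4 d t F_u): upper limit = 2.4·16·5·400 / 1000 = 76.8 kN.
  Edge l_c = 35 − 18/2 = 26 → r_n = 62.4 kN; interior l_c = 50 − 18 = 32 → r_n = 76.8 kN.
  R_n,bearing = 1·62.4 + 3·76.8 = 292.8 kN → 0.75 × 292.8 = 220 kN.
Bearing governs: 220 kN.

220 kN (bearing governs)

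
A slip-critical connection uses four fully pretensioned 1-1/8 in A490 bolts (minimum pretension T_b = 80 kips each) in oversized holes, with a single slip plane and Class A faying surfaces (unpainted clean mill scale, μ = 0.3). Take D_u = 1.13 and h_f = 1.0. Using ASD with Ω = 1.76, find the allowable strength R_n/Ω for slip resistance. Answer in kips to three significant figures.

61.6 kips

R_n = μ · D_u · h_f · T_b · n_s · n_b = 0.3 × 1.13 × 1.0 × 80 × 1 × 4 = 108.5 kips.
Allowable strength R_n/Ω = 108.5 / 1.76 = 61.6 kips.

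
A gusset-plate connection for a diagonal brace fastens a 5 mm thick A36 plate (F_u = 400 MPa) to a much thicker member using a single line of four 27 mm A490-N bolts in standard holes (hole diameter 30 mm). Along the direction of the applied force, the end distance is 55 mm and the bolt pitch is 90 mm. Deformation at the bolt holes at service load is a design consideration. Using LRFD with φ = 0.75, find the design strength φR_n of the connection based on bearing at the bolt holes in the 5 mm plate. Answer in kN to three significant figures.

364 kN

Per bolt r_n = 1.2 l_c t F_u ≤ 2.4 d t F_u; upper limit = 2.4 × 27 × 5 × 400 / 1000 = 129.6 kN.
Edge bolt: l_c = 55 − 30/2 = 40 mm → 1.2 × 40 × 5 × 400 / 1000 = 96 → r_n = 96 kN.
Interior bolts: l_c = 90 − 30 = 60 mm → 1.2 × 60 × 5 × 400 / 1000 = 144 → r_n = 129.6 kN.
R_n = 1 × 96 + 3 × 129.6 = 484.8 kN.
Design strength φR_n = 0.75 × 484.8 = 364 kN.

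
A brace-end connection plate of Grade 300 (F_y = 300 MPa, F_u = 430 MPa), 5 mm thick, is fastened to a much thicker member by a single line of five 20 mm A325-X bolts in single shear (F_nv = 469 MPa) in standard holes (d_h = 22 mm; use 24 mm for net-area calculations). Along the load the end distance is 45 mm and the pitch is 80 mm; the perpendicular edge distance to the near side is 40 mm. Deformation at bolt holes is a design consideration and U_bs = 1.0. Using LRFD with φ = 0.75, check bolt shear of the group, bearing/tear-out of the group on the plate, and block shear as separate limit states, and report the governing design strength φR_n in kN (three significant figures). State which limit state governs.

Bolt shear: A_b = π·20²/4 = 314.2 mm²; R_n = 469 × 314.2 × 5 × 1 / 1000 = 736.7 kN → 0.75 × 736.7 = 553 kN.
Bearing: edge l_c = 34, r_n = 87.72 kN; interior l_c = 58, r_n = 103.2 kN; R_n = 87.72 + 4·103.2 = 500.5 kN → 375 kN.
Block shear: A_gv = 1825, A_nv = 1285, A_nt = 140 mm²; R_n = min(0.6F_uA_nv, 0.6F_yA_gv) + U_bs·F_u·A_nt = 388.7 kN → 292 kN.
Block shear governs: 292 kN.

292 kN (block shear governs)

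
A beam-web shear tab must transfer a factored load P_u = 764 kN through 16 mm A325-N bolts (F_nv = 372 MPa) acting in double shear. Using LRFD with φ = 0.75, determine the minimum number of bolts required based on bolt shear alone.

A_b = π·16²/4 = 201.1 mm².
Per-bolt design strength φR_n = 0.75 × 372 × 201.1 × 2 / 1000 = 112.2 kN.
n ≥ 764 / 112.2 = 6.81 → use 7 bolts.

7 bolts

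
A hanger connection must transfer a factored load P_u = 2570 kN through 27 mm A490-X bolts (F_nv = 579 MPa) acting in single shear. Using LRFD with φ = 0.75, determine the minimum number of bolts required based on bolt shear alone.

A_b = π·27²/4 = 572.6 mm².
Per-bolt design strength φR_n = 0.75 × 579 × 572.6 × 1 / 1000 = 248.6 kN.
n ≥ 2570 / 248.6 = 10.34 → use 11 bolts.

11 bolts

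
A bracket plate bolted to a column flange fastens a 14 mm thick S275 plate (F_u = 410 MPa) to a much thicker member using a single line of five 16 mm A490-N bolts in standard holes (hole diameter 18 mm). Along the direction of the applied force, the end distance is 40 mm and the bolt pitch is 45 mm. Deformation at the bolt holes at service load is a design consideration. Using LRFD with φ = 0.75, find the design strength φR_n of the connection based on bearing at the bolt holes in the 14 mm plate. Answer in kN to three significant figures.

718 kN

Per bolt r_n = 1.2 l_c t F_u ≤ 2.4 d t F_u; upper limit = 2.4 × 16 × 14 × 410 / 1000 = 220.4 kN.
Edge bolt: l_c = 40 − 18/2 = 31 mm → 1.2 × 31 × 14 × 410 / 1000 = 213.5 → r_n = 213.5 kN.
Interior bolts: l_c = 45 − 18 = 27 mm → 1.2 × 27 × 14 × 410 / 1000 = 186 → r_n = 186 kN.
R_n = 1 × 213.5 + 4 × 186 = 957.4 kN.
Design strength φR_n = 0.75 × 957.4 = 718 kN.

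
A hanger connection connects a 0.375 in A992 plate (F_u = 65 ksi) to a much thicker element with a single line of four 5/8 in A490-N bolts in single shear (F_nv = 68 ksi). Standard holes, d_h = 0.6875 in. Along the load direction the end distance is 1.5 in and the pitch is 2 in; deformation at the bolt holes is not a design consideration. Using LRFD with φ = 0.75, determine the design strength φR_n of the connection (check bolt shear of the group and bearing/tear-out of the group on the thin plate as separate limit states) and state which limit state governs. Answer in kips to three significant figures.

Bolt shear: A_b = π·0.625²/4 = 0.3068 in²; R_n = 68 × 0.3068 × 4 × 1 = 83.45 kips → 0.75 × 83.45 = 62.6 kips.
Bearing (1.5 l_c t F_u ≤ 3.0 d t F_u): upper limit = 3.0·0.625·0.375·65 = 45.7 kips.
  Edge l_c = 1.5 − 0.6875/2 = 1.156 → r_n = 42.28 kips; interior l_c = 2 − 0.6875 = 1.312 → r_n = 45.7 kips.
  R_n,bearing = 1·42.28 + 3·45.7 = 179.4 kips → 0.75 × 179.4 = 135 kips.
Bolt shear governs: 62.6 kips.

62.6 kips (bolt shear governs)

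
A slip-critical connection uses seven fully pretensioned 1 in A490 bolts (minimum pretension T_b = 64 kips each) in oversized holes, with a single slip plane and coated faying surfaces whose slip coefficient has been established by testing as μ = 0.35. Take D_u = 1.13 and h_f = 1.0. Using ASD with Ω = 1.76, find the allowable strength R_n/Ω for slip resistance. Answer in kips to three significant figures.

R_n = μ · D_u · h_f · T_b · n_s · n_b = 0.35 × 1.13 × 1.0 × 64 × 1 × 7 = 177.2 kips.
Allowable strength R_n/Ω = 177.2 / 1.76 = 101 kips.

101 kips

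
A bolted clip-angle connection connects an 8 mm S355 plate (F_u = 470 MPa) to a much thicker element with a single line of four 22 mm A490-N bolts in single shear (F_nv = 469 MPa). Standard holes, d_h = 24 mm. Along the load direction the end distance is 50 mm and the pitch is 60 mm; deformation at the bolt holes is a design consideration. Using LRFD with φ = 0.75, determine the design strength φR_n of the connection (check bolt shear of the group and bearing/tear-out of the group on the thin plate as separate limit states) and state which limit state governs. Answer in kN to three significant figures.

Bolt shear: A_b = π·22²/4 = 380.1 mm²; R_n = 469 × 380.1 × 4 × 1 / 1000 = 713.1 kN → 0.75 × 713.1 = 535 kN.
Bearing (1.2 l_c t F_u ≤ 2.4 d t F_u): upper limit = 2.4·22·8·470 / 1000 = 198.5 kN.
  Edge l_c = 50 − 24/2 = 38 → r_n = 171.5 kN; interior l_c = 60 − 24 = 36 → r_n = 162.4 kN.
  R_n,bearing = 1·171.5 + 3·162.4 = 658.8 kN → 0.75 × 658.8 = 494 kN.
Bearing governs: 494 kN.

494 kN (bearing governs)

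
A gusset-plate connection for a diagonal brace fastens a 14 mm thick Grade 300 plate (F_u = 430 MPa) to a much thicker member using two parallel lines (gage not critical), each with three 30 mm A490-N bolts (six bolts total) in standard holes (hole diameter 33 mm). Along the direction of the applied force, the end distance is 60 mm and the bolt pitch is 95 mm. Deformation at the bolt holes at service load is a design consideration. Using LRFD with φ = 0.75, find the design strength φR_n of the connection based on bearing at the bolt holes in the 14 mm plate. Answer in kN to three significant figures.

Per bolt r_n = 1.2 l_c t F_u ≤ 2.4 d t F_u; upper limit = 2.4 × 30 × 14 × 430 / 1000 = 433.4 kN.
Edge bolt: l_c = 60 − 33/2 = 43.5 mm → 1.2 × 43.5 × 14 × 430 / 1000 = 314.2 → r_n = 314.2 kN.
Interior bolts: l_c = 95 − 33 = 62 mm → 1.2 × 62 × 14 × 430 / 1000 = 447.9 → r_n = 433.4 kN.
R_n = 2 × 314.2 + 4 × 433.4 = 2362 kN.
Design strength φR_n = 0.75 × 2362 = 1770 kN.

1770 kN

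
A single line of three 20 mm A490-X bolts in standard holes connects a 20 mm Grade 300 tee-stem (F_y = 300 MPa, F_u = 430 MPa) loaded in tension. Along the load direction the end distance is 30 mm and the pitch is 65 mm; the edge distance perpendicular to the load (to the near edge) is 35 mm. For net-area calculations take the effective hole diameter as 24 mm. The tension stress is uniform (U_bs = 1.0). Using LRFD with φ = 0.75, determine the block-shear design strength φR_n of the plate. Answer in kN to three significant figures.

535 kN

Shear plane L_v = 30 + 2·65 = 160 mm; A_gv = 160 × 20 = 3200 mm².
A_nv = (160 − 2.5·24) × 20 = 2000 mm².
A_nt = (35 − 0.5·24) × 20 = 460 mm².
0.6 F_u A_nv = 516 kN; 0.6 F_y A_gv = 576 kN → shear rupture governs the shear term.
R_n = 516 + 1.0 × 430 × 460 / 1000 = 713.8 kN.
Design strength φR_n = 0.75 × 713.8 = 535 kN.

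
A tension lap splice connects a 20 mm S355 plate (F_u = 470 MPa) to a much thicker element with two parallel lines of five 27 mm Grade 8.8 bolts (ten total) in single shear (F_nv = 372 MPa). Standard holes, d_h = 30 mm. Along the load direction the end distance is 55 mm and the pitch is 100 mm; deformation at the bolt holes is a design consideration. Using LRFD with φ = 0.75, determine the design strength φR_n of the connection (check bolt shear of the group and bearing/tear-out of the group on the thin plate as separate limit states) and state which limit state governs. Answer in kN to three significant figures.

Bolt shear: A_b = π·27²/4 = 572.6 mm²; R_n = 372 × 572.6 × 10 × 1 / 1000 = 2130 kN → 0.75 × 2130 = 1600 kN.
Bearing (1.2 l_c t F_u ≤ 2.4 d t F_u): upper limit = 2.4·27·20·470 / 1000 = 609.1 kN.
  Edge l_c = 55 − 30/2 = 40 → r_n = 451.2 kN; interior l_c = 100 − 30 = 70 → r_n = 609.1 kN.
  R_n,bearing = 2·451.2 + 8·609.1 = 5775 kN → 0.75 × 5775 = 4330 kN.
Bolt shear governs: 1600 kN.

1600 kN (bolt shear governs)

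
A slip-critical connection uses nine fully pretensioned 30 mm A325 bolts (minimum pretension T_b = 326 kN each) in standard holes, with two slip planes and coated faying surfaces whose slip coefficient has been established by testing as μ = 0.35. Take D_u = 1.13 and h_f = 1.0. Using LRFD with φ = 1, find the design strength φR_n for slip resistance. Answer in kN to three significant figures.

2320 kN

R_n = μ · D_u · h_f · T_b · n_s · n_b = 0.35 × 1.13 × 1.0 × 326 × 2 × 9 = 2321 kN.
Design strength φR_n = 1 × 2321 = 2320 kN.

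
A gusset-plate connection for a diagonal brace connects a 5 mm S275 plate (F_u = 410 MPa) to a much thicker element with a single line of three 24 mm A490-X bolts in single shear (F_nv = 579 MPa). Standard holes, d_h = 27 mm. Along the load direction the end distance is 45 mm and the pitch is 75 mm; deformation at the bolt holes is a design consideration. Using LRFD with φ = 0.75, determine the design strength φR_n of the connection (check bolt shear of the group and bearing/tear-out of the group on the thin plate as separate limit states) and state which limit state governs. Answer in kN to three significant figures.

235 kN (bearing governs)

Bolt shear: A_b = π·24²/4 = 452.4 mm²; R_n = 579 × 452.4 × 3 × 1 / 1000 = 785.8 kN → 0.75 × 785.8 = 589 kN.
Bearing (1.2 l_c t F_u ≤ 2.4 d t F_u): upper limit = 2.4·24·5·410 / 1000 = 118.1 kN.
  Edge l_c = 45 − 27/2 = 31.5 → r_n = 77.49 kN; interior l_c = 75 − 27 = 48 → r_n = 118.1 kN.
  R_n,bearing = 1·77.49 + 2·118.1 = 313.6 kN → 0.75 × 313.6 = 235 kN.
Bearing governs: 235 kN.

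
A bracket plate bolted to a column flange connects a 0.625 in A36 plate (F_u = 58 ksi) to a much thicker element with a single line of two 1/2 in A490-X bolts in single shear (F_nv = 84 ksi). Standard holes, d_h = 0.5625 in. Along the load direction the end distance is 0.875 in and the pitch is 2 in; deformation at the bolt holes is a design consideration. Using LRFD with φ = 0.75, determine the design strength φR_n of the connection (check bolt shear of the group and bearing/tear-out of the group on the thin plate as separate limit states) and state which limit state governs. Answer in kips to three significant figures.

Bolt shear: A_b = π·0.5²/4 = 0.1963 in²; R_n = 84 × 0.1963 × 2 × 1 = 32.99 kips → 0.75 × 32.99 = 24.7 kips.
Bearing (1.2 l_c t F_u ≤ 2.4 d t F_u): upper limit = 2.4·0.5·0.625·58 = 43.5 kips.
  Edge l_c = 0.875 − 0.5625/2 = 0.5938 → r_n = 25.83 kips; interior l_c = 2 − 0.5625 = 1.438 → r_n = 43.5 kips.
  R_n,bearing = 1·25.83 + 1·43.5 = 69.33 kips → 0.75 × 69.33 = 52 kips.
Bolt shear governs: 24.7 kips.

24.7 kips (bolt shear governs)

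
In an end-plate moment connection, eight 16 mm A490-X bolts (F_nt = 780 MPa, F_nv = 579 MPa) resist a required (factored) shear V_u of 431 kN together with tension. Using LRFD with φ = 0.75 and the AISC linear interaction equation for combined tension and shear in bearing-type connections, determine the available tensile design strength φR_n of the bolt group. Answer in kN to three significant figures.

A_b = π·16²/4 = 201.1 mm²; f_rv = 431 × 1000 / (8 × 201.1) = 268 MPa.
F'_nt = 1.3 F_nt − (F_nt / φF_nv) f_rv = 1.3·780 − (780/(0.75·579))·268 = 532.7 MPa, capped at F_nt → F'_nt = 532.7 MPa.
R_n = F'_nt · A_b · n = 532.7 × 201.1 × 8 / 1000 = 856.9 kN.
Design strength φR_n = 0.75 × 856.9 = 643 kN.

643 kN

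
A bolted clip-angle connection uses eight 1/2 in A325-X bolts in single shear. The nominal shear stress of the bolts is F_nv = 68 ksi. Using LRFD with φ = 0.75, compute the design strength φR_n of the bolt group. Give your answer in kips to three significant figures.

A_b = π × 0.5² / 4 = 0.1963 in².
R_n = F_nv · A_b · n · n_s = 68 × 0.1963 × 8 × 1 = 106.8 kips.
Design strength φR_n = 0.75 × 106.8 = 80.1 kips.

80.1 kips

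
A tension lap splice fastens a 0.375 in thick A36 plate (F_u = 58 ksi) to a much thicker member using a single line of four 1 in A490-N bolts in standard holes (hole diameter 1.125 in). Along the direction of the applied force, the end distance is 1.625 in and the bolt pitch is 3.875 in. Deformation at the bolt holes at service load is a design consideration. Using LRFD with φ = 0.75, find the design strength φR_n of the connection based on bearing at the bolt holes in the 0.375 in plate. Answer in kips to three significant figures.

Per bolt r_n = 1.2 l_c t F_u ≤ 2.4 d t F_u; upper limit = 2.4 × 1 × 0.375 × 58 = 52.2 kips.
Edge bolt: l_c = 1.625 − 1.125/2 = 1.062 in → 1.2 × 1.062 × 0.375 × 58 = 27.73 → r_n = 27.73 kips.
Interior bolts: l_c = 3.875 − 1.125 = 2.75 in → 1.2 × 2.75 × 0.375 × 58 = 71.77 → r_n = 52.2 kips.
R_n = 1 × 27.73 + 3 × 52.2 = 184.3 kips.
Design strength φR_n = 0.75 × 184.3 = 138 kips.

138 kips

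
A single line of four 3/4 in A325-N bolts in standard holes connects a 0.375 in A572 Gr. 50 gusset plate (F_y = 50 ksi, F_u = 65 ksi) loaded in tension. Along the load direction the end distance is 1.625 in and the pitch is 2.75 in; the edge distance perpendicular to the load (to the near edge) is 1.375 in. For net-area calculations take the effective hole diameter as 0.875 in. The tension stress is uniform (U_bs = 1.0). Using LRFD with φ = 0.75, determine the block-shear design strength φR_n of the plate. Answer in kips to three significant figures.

Shear plane L_v = 1.625 + 3·2.75 = 9.875 in; A_gv = 9.875 × 0.375 = 3.703 in².
A_nv = (9.875 − 3.5·0.875) × 0.375 = 2.555 in².
A_nt = (1.375 − 0.5·0.875) × 0.375 = 0.3516 in².
0.6 F_u A_nv = 99.63 kips; 0.6 F_y A_gv = 111.1 kips → shear rupture governs the shear term.
R_n = 99.63 + 1.0 × 65 × 0.3516 = 122.5 kips.
Design strength φR_n = 0.75 × 122.5 = 91.9 kips.

91.9 kips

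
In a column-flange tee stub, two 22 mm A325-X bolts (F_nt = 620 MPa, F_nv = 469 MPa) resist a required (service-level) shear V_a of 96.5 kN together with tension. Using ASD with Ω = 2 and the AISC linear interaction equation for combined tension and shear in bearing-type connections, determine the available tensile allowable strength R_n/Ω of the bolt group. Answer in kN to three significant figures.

A_b = π·22²/4 = 380.1 mm²; f_rv = 96.5 × 1000 / (2 × 380.1) = 126.9 MPa.
F'_nt = 1.3 F_nt − (Ω F_nt / F_nv) f_rv = 1.3·620 − (2·620/469)·126.9 = 470.4 MPa, capped at F_nt → F'_nt = 470.4 MPa.
R_n = F'_nt · A_b · n = 470.4 × 380.1 × 2 / 1000 = 357.6 kN.
Allowable strength R_n/Ω = 357.6 / 2 = 179 kN.

179 kN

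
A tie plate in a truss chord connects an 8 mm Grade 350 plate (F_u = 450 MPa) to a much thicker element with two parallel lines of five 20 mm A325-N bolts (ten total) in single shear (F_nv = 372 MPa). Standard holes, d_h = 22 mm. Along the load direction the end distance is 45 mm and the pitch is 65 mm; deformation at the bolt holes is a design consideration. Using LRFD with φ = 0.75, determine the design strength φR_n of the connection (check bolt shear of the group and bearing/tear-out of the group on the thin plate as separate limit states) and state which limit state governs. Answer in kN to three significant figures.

877 kN (bolt shear governs)

Bolt shear: A_b = π·20²/4 = 314.2 mm²; R_n = 372 × 314.2 × 10 × 1 / 1000 = 1169 kN → 0.75 × 1169 = 877 kN.
Bearing (1.2 l_c t F_u ≤ 2.4 d t F_u): upper limit = 2.4·20·8·450 / 1000 = 172.8 kN.
  Edge l_c = 45 − 22/2 = 34 → r_n = 146.9 kN; interior l_c = 65 − 22 = 43 → r_n = 172.8 kN.
  R_n,bearing = 2·146.9 + 8·172.8 = 1676 kN → 0.75 × 1676 = 1260 kN.
Bolt shear governs: 877 kN.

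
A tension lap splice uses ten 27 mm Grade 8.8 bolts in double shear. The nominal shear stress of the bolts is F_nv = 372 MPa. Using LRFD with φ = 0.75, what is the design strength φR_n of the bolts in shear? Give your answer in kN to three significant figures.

3190 kN

A_b = π × 27² / 4 = 572.6 mm².
R_n = F_nv · A_b · n · n_s = 372 × 572.6 × 10 × 2 / 1000 = 4260 kN.
Design strength φR_n = 0.75 × 4260 = 3190 kN.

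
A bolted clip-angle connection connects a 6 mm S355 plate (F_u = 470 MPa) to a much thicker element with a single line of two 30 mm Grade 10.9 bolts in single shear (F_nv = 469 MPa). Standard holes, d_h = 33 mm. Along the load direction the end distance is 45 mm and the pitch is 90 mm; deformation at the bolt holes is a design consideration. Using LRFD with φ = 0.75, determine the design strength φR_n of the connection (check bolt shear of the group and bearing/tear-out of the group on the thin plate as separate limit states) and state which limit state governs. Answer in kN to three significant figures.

217 kN (bearing governs)

Bolt shear: A_b = π·30²/4 = 706.9 mm²; R_n = 469 × 706.9 × 2 × 1 / 1000 = 663 kN → 0.75 × 663 = 497 kN.
Bearing (1.2 l_c t F_u ≤ 2.4 d t F_u): upper limit = 2.4·30·6·470 / 1000 = 203 kN.
  Edge l_c = 45 − 33/2 = 28.5 → r_n = 96.44 kN; interior l_c = 90 − 33 = 57 → r_n = 192.9 kN.
  R_n,bearing = 1·96.44 + 1·192.9 = 289.3 kN → 0.75 × 289.3 = 217 kN.
Bearing governs: 217 kN.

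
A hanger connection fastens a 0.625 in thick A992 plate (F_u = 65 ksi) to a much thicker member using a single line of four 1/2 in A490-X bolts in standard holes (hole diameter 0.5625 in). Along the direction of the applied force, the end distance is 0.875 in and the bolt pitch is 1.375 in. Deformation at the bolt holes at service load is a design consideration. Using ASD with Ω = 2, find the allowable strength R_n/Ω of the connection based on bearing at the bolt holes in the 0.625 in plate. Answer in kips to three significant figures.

73.9 kips

Per bolt r_n = 1.2 l_c t F_u ≤ 2.4 d t F_u; upper limit = 2.4 × 0.5 × 0.625 × 65 = 48.75 kips.
Edge bolt: l_c = 0.875 − 0.5625/2 = 0.5938 in → 1.2 × 0.5938 × 0.625 × 65 = 28.95 → r_n = 28.95 kips.
Interior bolts: l_c = 1.375 − 0.5625 = 0.8125 in → 1.2 × 0.8125 × 0.625 × 65 = 39.61 → r_n = 39.61 kips.
R_n = 1 × 28.95 + 3 × 39.61 = 147.8 kips.
Allowable strength R_n/Ω = 147.8 / 2 = 73.9 kips.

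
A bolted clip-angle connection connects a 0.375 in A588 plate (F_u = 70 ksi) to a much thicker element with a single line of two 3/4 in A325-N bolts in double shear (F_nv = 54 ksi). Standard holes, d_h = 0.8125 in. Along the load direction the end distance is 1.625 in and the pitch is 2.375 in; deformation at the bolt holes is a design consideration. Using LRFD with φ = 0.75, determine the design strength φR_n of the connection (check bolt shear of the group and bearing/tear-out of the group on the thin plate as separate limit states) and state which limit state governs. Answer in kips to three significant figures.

Bolt shear: A_b = π·0.75²/4 = 0.4418 in²; R_n = 54 × 0.4418 × 2 × 2 = 95.43 kips → 0.75 × 95.43 = 71.6 kips.
Bearing (1.2 l_c t F_u ≤ 2.4 d t F_u): upper limit = 2.4·0.75·0.375·70 = 47.25 kips.
  Edge l_c = 1.625 − 0.8125/2 = 1.219 → r_n = 38.39 kips; interior l_c = 2.375 − 0.8125 = 1.562 → r_n = 47.25 kips.
  R_n,bearing = 1·38.39 + 1·47.25 = 85.64 kips → 0.75 × 85.64 = 64.2 kips.
Bearing governs: 64.2 kips.

64.2 kips (bearing governs)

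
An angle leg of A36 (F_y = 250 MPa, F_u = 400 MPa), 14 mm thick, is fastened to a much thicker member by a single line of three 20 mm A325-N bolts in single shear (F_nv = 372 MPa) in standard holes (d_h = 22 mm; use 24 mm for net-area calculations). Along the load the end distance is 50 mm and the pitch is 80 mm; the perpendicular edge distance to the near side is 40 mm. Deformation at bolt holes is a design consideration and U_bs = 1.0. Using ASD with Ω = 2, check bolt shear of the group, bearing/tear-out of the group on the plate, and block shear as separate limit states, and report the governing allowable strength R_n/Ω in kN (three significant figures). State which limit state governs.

175 kN (bolt shear governs)

Bolt shear: A_b = π·20²/4 = 314.2 mm²; R_n = 372 × 314.2 × 3 × 1 / 1000 = 350.6 kN → 350.6 / 2 = 175 kN.
Bearing: edge l_c = 39, r_n = 262.1 kN; interior l_c = 58, r_n = 268.8 kN; R_n = 262.1 + 2·268.8 = 799.7 kN → 400 kN.
Block shear: A_gv = 2940, A_nv = 2100, A_nt = 392 mm²; R_n = min(0.6F_uA_nv, 0.6F_yA_gv) + U_bs·F_u·A_nt = 597.8 kN → 299 kN.
Bolt shear governs: 175 kN.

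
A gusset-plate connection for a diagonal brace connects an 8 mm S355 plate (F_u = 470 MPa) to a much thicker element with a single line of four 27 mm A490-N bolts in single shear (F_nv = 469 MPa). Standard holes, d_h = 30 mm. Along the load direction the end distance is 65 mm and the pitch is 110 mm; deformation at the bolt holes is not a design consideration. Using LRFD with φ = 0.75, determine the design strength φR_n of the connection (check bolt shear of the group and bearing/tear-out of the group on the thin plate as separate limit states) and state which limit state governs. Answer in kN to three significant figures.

Bolt shear: A_b = π·27²/4 = 572.6 mm²; R_n = 469 × 572.6 × 4 × 1 / 1000 = 1074 kN → 0.75 × 1074 = 806 kN.
Bearing (1.5 l_c t F_u ≤ 3.0 d t F_u): upper limit = 3.0·27·8·470 / 1000 = 304.6 kN.
  Edge l_c = 65 − 30/2 = 50 → r_n = 282 kN; interior l_c = 110 − 30 = 80 → r_n = 304.6 kN.
  R_n,bearing = 1·282 + 3·304.6 = 1196 kN → 0.75 × 1196 = 897 kN.
Bolt shear governs: 806 kN.

806 kN (bolt shear governs)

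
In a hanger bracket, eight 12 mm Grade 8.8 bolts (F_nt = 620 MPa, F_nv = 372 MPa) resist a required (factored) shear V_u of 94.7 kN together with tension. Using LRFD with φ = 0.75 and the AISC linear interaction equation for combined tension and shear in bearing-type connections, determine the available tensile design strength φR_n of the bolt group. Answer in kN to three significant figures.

389 kN

A_b = π·12²/4 = 113.1 mm²; f_rv = 94.7 × 1000 / (8 × 113.1) = 104.7 MPa.
F'_nt = 1.3 F_nt − (F_nt / φF_nv) f_rv = 1.3·620 − (620/(0.75·372))·104.7 = 573.4 MPa, capped at F_nt → F'_nt = 573.4 MPa.
R_n = F'_nt · A_b · n = 573.4 × 113.1 × 8 / 1000 = 518.8 kN.
Design strength φR_n = 0.75 × 518.8 = 389 kN.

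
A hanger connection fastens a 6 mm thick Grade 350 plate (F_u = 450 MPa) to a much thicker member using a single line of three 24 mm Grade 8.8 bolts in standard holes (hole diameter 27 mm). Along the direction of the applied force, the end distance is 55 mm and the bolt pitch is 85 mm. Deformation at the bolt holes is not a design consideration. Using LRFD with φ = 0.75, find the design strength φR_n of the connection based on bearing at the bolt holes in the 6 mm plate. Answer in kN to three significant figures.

Per bolt r_n = 1.5 l_c t F_u ≤ 3.0 d t F_u; upper limit = 3.0 × 24 × 6 × 450 / 1000 = 194.4 kN.
Edge bolt: l_c = 55 − 27/2 = 41.5 mm → 1.5 × 41.5 × 6 × 450 / 1000 = 168.1 → r_n = 168.1 kN.
Interior bolts: l_c = 85 − 27 = 58 mm → 1.5 × 58 × 6 × 450 / 1000 = 234.9 → r_n = 194.4 kN.
R_n = 1 × 168.1 + 2 × 194.4 = 556.9 kN.
Design strength φR_n = 0.75 × 556.9 = 418 kN.

418 kN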